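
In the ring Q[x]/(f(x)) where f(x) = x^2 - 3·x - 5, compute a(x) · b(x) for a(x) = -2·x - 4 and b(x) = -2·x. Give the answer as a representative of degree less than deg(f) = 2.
a · b ≡ 20·x + 20 (mod f(x))

First multiply in Q[x] without reducing: a · b = 4·x^2 + 8·x. Now divide by f(x) = x^2 - 3·x - 5, eliminating the leading term at each step:
  leading term 4·x^2: subtract (4)·f(x) = 4·x^2 - 12·x - 20, leaving 20·x + 20
The degree is now < 2, so this is the remainder. Hence a · b ≡ 20·x + 20 in Q[x]/(f).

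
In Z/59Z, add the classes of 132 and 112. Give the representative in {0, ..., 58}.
Reduce the summands first: 132 ≡ 14, 112 ≡ 53 (mod 59), so 132 + 112 ≡ 14 + 53 (mod 59). 14 + 53 = 67; 67 = 1·59 + 8, so (132 + 112) mod 59 = 8.

Final answer: 8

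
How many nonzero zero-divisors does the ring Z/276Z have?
Z/276Z has 187 nonzero zero-divisors

In Z/276Z each nonzero element is either a unit (gcd with 276 is 1) or a zero-divisor (gcd > 1). The number of units is φ(276): factorise 276 = 2^2 · 3 · 23, so φ(276) = (2^2 − 2^1) · (3 − 1) · (23 − 1) = 2 · 2 · 22 = 88. The nonzero elements number 276 − 1 = 275. Hence the nonzero zero-divisors number 275 − 88 = 187.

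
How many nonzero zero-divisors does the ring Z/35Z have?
In Z/35Z each nonzero element is either a unit (gcd with 35 is 1) or a zero-divisor (gcd > 1). The number of units is φ(35): factorise 35 = 5 · 7, so φ(35) = (5 − 1) · (7 − 1) = 4 · 6 = 24. The nonzero elements number 35 − 1 = 34. Hence the nonzero zero-divisors number 34 − 24 = 10.

Final answer: Z/35Z has 10 nonzero zero-divisors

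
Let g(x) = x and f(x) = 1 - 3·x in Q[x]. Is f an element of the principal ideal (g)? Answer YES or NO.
In Q[x] the ideal (g) consists of all multiples of g, so f ∈ (g) iff g | f, i.e. iff the remainder of f on division by g is 0. Divide f by g (g is monic, so eliminate the leading term of the running remainder at each step):
  leading term -3·x: subtract (-3)·g(x) = -3·x, leaving 1
The remainder r(x) = 1 ≠ 0 (and deg r < deg g), so g ∤ f, i.e. f ∉ (g).

Final answer: NO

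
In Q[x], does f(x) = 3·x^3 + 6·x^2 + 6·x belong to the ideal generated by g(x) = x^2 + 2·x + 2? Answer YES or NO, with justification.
YES

In Q[x] the ideal (g) consists of all multiples of g, so f ∈ (g) iff g | f, i.e. iff the remainder of f on division by g is 0. Divide f by g (g is monic, so eliminate the leading term of the running remainder at each step):
  leading term 3·x^3: subtract (3·x)·g(x) = 3·x^3 + 6·x^2 + 6·x, leaving 0
The remainder is 0, so f(x) = g(x) · h(x) with h(x) = 3·x. Hence g | f, i.e. f ∈ (g).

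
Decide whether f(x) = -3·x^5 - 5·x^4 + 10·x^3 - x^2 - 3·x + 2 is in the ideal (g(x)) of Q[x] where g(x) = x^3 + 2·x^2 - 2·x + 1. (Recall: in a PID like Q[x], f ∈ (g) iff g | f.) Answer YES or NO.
In Q[x] the ideal (g) consists of all multiples of g, so f ∈ (g) iff g | f, i.e. iff the remainder of f on division by g is 0. Divide f by g (g is monic, so eliminate the leading term of the running remainder at each step):
  leading term -3·x^5: subtract (-3·x^2)·g(x) = -3·x^5 - 6·x^4 + 6·x^3 - 3·x^2, leaving x^4 + 4·x^3 + 2·x^2 - 3·x + 2
  leading term x^4: subtract (x)·g(x) = x^4 + 2·x^3 - 2·x^2 + x, leaving 2·x^3 + 4·x^2 - 4·x + 2
  leading term 2·x^3: subtract (2)·g(x) = 2·x^3 + 4·x^2 - 4·x + 2, leaving 0
The remainder is 0, so f(x) = g(x) · h(x) with h(x) = -3·x^2 + x + 2. Hence g | f, i.e. f ∈ (g).

Final answer: YES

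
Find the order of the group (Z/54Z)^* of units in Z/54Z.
(Z/54Z)^* consists of the classes a with gcd(a, 54) = 1, so its order is φ(54). φ is multiplicative, with φ(p^e) = p^e − p^(e−1). Factorise 54 = 2 · 3^3. Then
  φ(54) = (2 − 1) · (3^3 − 3^2) = 1 · 18 = 18.
Thus |(Z/54Z)^*| = 18.

Final answer: |(Z/54Z)^*| = 18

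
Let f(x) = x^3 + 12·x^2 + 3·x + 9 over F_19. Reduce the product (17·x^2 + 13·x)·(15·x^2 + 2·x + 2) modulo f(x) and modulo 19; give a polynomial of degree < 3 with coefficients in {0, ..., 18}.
Multiply as integer polynomials: a · b = 255·x^4 + 229·x^3 + 60·x^2 + 26·x. Reducing coefficients mod 19: a · b ≡ 8·x^4 + x^3 + 3·x^2 + 7·x. Now divide by f(x) = x^3 + 12·x^2 + 3·x + 9 in F_19[x], eliminating the leading term at each step:
  leading term 8·x^4: subtract (8·x)·f(x) = 8·x^4 + x^3 + 5·x^2 + 15·x, leaving 17·x^2 + 11·x (coefficients mod 19)
The degree is now < 3, so this is the remainder. Hence a · b ≡ 17·x^2 + 11·x in F_19[x]/(f).

Final answer: a · b ≡ 17·x^2 + 11·x (mod f(x))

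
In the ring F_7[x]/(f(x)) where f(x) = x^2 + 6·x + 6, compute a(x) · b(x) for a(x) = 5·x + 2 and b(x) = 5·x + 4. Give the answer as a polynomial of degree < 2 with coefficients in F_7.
Multiply as integer polynomials: a · b = 25·x^2 + 30·x + 8. Reducing coefficients mod 7: a · b ≡ 4·x^2 + 2·x + 1. Now divide by f(x) = x^2 + 6·x + 6 in F_7[x], eliminating the leading term at each step:
  leading term 4·x^2: subtract (4)·f(x) = 4·x^2 + 3·x + 3, leaving 6·x + 5 (coefficients mod 7)
The degree is now < 2, so this is the remainder. Hence a · b ≡ 6·x + 5 in F_7[x]/(f).

Final answer: a · b ≡ 6·x + 5 (mod f(x))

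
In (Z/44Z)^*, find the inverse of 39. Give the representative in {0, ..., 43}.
Apply the extended Euclidean algorithm to (44, 39), tracking rows (r, s, t) with s·44 + t·39 = r. Each division r_prev = q·r_cur + r_new produces the new row as (previous row) − q·(current row):
  row A: (44, 1, 0)   [1·44 + 0·39 = 44]
  row B: (39, 0, 1)   [0·44 + 1·39 = 39]
  44 = 1·39 + 5   → row C = row A − 1·row B = (5, 1, −1)   [check: 1·44 − 1·39 = 5]
  39 = 7·5 + 4   → row D = row B − 7·row C = (4, −7, 8)   [check: −7·44 + 8·39 = 4]
  5 = 1·4 + 1   → row E = row C − 1·row D = (1, 8, −9)   [check: 8·44 − 9·39 = 1]
  4 = 4·1 + 0   → remainder 0, stop. gcd = 1 (last nonzero row E).
The gcd is 1, so 39 is invertible mod 44. The last nonzero row gives 8·44 − 9·39 = 1, so t = −9. So 39^(−1) ≡ −9 ≡ 35 (mod 44). Verify: 39 · 35 = 1365 ≡ 1 (mod 44). ✓

Final answer: 39^(−1) ≡ 35 (mod 44)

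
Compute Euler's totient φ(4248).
φ(4248) = 1392

φ is multiplicative, with φ(p^e) = p^e − p^(e−1). Factorise 4248 = 2^3 · 3^2 · 59. Then
  φ(4248) = (2^3 − 2^2) · (3^2 − 3^1) · (59 − 1) = 4 · 6 · 58 = 1392.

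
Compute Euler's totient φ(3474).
φ is multiplicative, with φ(p^e) = p^e − p^(e−1). Factorise 3474 = 2 · 3^2 · 193. Then
  φ(3474) = (2 − 1) · (3^2 − 3^1) · (193 − 1) = 1 · 6 · 192 = 1152.

Final answer: φ(3474) = 1152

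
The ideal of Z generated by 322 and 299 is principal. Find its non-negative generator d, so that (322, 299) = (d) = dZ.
In the PID Z, (a, b) is generated by gcd(a, b). Compute gcd(322, 299) with the extended Euclidean algorithm, tracking rows (r, s, t) with s·322 + t·299 = r:
  row A: (322, 1, 0)   [1·322 + 0·299 = 322]
  row B: (299, 0, 1)   [0·322 + 1·299 = 299]
  322 = 1·299 + 23   → row C = row A − 1·row B = (23, 1, −1)   [check: 1·322 − 1·299 = 23]
  299 = 13·23 + 0   → remainder 0, stop. gcd = 23 (last nonzero row C).
So gcd(322, 299) = 23, with Bézout identity 1·322 − 1·299 = 23. Containment (⊇): the Bézout identity exhibits 23 as an element of (322, 299), giving (23) ⊆ (322, 299). Containment (⊆): since 23 | 322 and 23 | 299 (322 = 23·14, 299 = 23·13), every Z-linear combination of 322 and 299 is divisible by 23, so (322, 299) ⊆ (23). Therefore (322, 299) = (23), d = 23.

Final answer: (322, 299) = (23); d = 23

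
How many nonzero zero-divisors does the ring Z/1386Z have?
In Z/1386Z each nonzero element is either a unit (gcd with 1386 is 1) or a zero-divisor (gcd > 1). The number of units is φ(1386): factorise 1386 = 2 · 3^2 · 7 · 11, so φ(1386) = (2 − 1) · (3^2 − 3^1) · (7 − 1) · (11 − 1) = 1 · 6 · 6 · 10 = 360. The nonzero elements number 1386 − 1 = 1385. Hence the nonzero zero-divisors number 1385 − 360 = 1025.

Final answer: Z/1386Z has 1025 nonzero zero-divisors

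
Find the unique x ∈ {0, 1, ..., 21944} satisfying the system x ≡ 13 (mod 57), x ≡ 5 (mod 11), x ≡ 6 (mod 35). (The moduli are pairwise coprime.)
x ≡ 4801 (mod 21945); the representative in [0, 21945) is 4801

The moduli 57, 11, 35 are pairwise coprime, so by the CRT there is a unique solution mod 57·11·35 = 21945.
Solve by successive substitution. Start with x ≡ 13 (mod 57).
  Combine with x ≡ 5 (mod 11): write x = 13 + 57·t and require 13 + 57·t ≡ 5 (mod 11), i.e. 57·t ≡ 5 − 13 ≡ 3 (mod 11). Since 57^(−1) ≡ 6 (mod 11) (57 ≡ 2 (mod 11)), t ≡ 6·3 ≡ 7 (mod 11). So x ≡ 13 + 57·7 = 412 (mod 627).
  Combine with x ≡ 6 (mod 35): write x = 412 + 627·t and require 412 + 627·t ≡ 6 (mod 35), i.e. 627·t ≡ 6 − 412 ≡ 14 (mod 35). Since 627^(−1) ≡ 23 (mod 35) (627 ≡ 32 (mod 35)), t ≡ 23·14 ≡ 7 (mod 35). So x ≡ 412 + 627·7 = 4801 (mod 21945).
Unique solution in [0, 21945): x = 4801.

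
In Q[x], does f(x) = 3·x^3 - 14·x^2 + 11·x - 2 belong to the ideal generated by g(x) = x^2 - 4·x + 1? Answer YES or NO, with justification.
YES

In Q[x] the ideal (g) consists of all multiples of g, so f ∈ (g) iff g | f, i.e. iff the remainder of f on division by g is 0. Divide f by g (g is monic, so eliminate the leading term of the running remainder at each step):
  leading term 3·x^3: subtract (3·x)·g(x) = 3·x^3 - 12·x^2 + 3·x, leaving -2·x^2 + 8·x - 2
  leading term -2·x^2: subtract (-2)·g(x) = -2·x^2 + 8·x - 2, leaving 0
The remainder is 0, so f(x) = g(x) · h(x) with h(x) = 3·x - 2. Hence g | f, i.e. f ∈ (g).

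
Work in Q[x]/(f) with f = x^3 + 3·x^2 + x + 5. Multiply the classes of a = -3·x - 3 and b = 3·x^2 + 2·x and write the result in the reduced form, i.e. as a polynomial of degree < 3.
a · b ≡ 12·x^2 + 3·x + 45 (mod f(x))

First multiply in Q[x] without reducing: a · b = -9·x^3 - 15·x^2 - 6·x. Now divide by f(x) = x^3 + 3·x^2 + x + 5, eliminating the leading term at each step:
  leading term -9·x^3: subtract (-9)·f(x) = -9·x^3 - 27·x^2 - 9·x - 45, leaving 12·x^2 + 3·x + 45
The degree is now < 3, so this is the remainder. Hence a · b ≡ 12·x^2 + 3·x + 45 in Q[x]/(f).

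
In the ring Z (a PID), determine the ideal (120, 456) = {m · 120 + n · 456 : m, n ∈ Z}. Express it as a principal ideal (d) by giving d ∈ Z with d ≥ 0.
In the PID Z, (a, b) is generated by gcd(a, b). Compute gcd(456, 120) with the extended Euclidean algorithm, tracking rows (r, s, t) with s·456 + t·120 = r:
  row A: (456, 1, 0)   [1·456 + 0·120 = 456]
  row B: (120, 0, 1)   [0·456 + 1·120 = 120]
  456 = 3·120 + 96   → row C = row A − 3·row B = (96, 1, −3)   [check: 1·456 − 3·120 = 96]
  120 = 1·96 + 24   → row D = row B − 1·row C = (24, −1, 4)   [check: −1·456 + 4·120 = 24]
  96 = 4·24 + 0   → remainder 0, stop. gcd = 24 (last nonzero row D).
So gcd(120, 456) = 24, with Bézout identity −1·456 + 4·120 = 24. Containment (⊇): the Bézout identity exhibits 24 as an element of (120, 456), giving (24) ⊆ (120, 456). Containment (⊆): since 24 | 120 and 24 | 456 (120 = 24·5, 456 = 24·19), every Z-linear combination of 120 and 456 is divisible by 24, so (120, 456) ⊆ (24). Therefore (120, 456) = (24), d = 24.

Final answer: (120, 456) = (24); d = 24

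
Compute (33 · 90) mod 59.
Reduce the factors first: 90 ≡ 31 (mod 59), so 33 · 90 ≡ 33 · 31 (mod 59). 33 · 31 = 1023. Dividing by 59: 1023 = 17·59 + 20. So (33 · 90) mod 59 = 20.

Final answer: 20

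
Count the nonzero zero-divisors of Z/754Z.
Z/754Z has 417 nonzero zero-divisors

In Z/754Z each nonzero element is either a unit (gcd with 754 is 1) or a zero-divisor (gcd > 1). The number of units is φ(754): factorise 754 = 2 · 13 · 29, so φ(754) = (2 − 1) · (13 − 1) · (29 − 1) = 1 · 12 · 28 = 336. The nonzero elements number 754 − 1 = 753. Hence the nonzero zero-divisors number 753 − 336 = 417.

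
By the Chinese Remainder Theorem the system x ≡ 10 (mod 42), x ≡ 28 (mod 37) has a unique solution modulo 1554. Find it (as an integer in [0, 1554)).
x ≡ 472 (mod 1554); the representative in [0, 1554) is 472

The moduli 42, 37 are pairwise coprime, so by the CRT there is a unique solution mod 42·37 = 1554.
Solve by successive substitution. Start with x ≡ 10 (mod 42).
  Combine with x ≡ 28 (mod 37): write x = 10 + 42·t and require 10 + 42·t ≡ 28 (mod 37), i.e. 42·t ≡ 28 − 10 ≡ 18 (mod 37). Since 42^(−1) ≡ 15 (mod 37) (42 ≡ 5 (mod 37)), t ≡ 15·18 ≡ 11 (mod 37). So x ≡ 10 + 42·11 = 472 (mod 1554).
Unique solution in [0, 1554): x = 472.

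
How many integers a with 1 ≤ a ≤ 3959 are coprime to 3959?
The number of a ∈ {1, ..., 3959} with gcd(a, 3959) = 1 is by definition Euler's totient φ(3959). φ is multiplicative, with φ(p^e) = p^e − p^(e−1). Factorise 3959 = 37 · 107. Then
  φ(3959) = (37 − 1) · (107 − 1) = 36 · 106 = 3816.
So there are 3816 such integers.

Final answer: 3816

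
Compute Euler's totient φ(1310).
φ(1310) = 520

φ is multiplicative, with φ(p^e) = p^e − p^(e−1). Factorise 1310 = 2 · 5 · 131. Then
  φ(1310) = (2 − 1) · (5 − 1) · (131 − 1) = 1 · 4 · 130 = 520.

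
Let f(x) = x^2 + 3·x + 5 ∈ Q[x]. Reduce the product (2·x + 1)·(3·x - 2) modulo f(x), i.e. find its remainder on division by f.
First multiply in Q[x] without reducing: a · b = 6·x^2 - x - 2. Now divide by f(x) = x^2 + 3·x + 5, eliminating the leading term at each step:
  leading term 6·x^2: subtract (6)·f(x) = 6·x^2 + 18·x + 30, leaving -19·x - 32
The degree is now < 2, so this is the remainder. Hence a · b ≡ -19·x - 32 in Q[x]/(f).

Final answer: a · b ≡ -19·x - 32 (mod f(x))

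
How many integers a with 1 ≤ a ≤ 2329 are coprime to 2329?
2176

The number of a ∈ {1, ..., 2329} with gcd(a, 2329) = 1 is by definition Euler's totient φ(2329). φ is multiplicative, with φ(p^e) = p^e − p^(e−1). Factorise 2329 = 17 · 137. Then
  φ(2329) = (17 − 1) · (137 − 1) = 16 · 136 = 2176.
So there are 2176 such integers.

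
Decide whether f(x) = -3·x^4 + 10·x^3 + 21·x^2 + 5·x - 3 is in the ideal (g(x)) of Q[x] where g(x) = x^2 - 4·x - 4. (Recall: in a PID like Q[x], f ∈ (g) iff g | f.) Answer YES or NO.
In Q[x] the ideal (g) consists of all multiples of g, so f ∈ (g) iff g | f, i.e. iff the remainder of f on division by g is 0. Divide f by g (g is monic, so eliminate the leading term of the running remainder at each step):
  leading term -3·x^4: subtract (-3·x^2)·g(x) = -3·x^4 + 12·x^3 + 12·x^2, leaving -2·x^3 + 9·x^2 + 5·x - 3
  leading term -2·x^3: subtract (-2·x)·g(x) = -2·x^3 + 8·x^2 + 8·x, leaving x^2 - 3·x - 3
  leading term x^2: subtract (1)·g(x) = x^2 - 4·x - 4, leaving x + 1
The remainder r(x) = x + 1 ≠ 0 (and deg r < deg g), so g ∤ f, i.e. f ∉ (g).

Final answer: NO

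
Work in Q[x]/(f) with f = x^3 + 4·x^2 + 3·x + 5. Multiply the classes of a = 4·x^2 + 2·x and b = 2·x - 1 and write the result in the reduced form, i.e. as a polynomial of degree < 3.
First multiply in Q[x] without reducing: a · b = 8·x^3 - 2·x. Now divide by f(x) = x^3 + 4·x^2 + 3·x + 5, eliminating the leading term at each step:
  leading term 8·x^3: subtract (8)·f(x) = 8·x^3 + 32·x^2 + 24·x + 40, leaving -32·x^2 - 26·x - 40
The degree is now < 3, so this is the remainder. Hence a · b ≡ -32·x^2 - 26·x - 40 in Q[x]/(f).

Final answer: a · b ≡ -32·x^2 - 26·x - 40 (mod f(x))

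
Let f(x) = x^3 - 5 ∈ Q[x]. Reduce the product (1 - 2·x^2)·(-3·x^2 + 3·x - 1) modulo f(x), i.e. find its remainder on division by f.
First multiply in Q[x] without reducing: a · b = 6·x^4 - 6·x^3 - x^2 + 3·x - 1. Now divide by f(x) = x^3 - 5, eliminating the leading term at each step:
  leading term 6·x^4: subtract (6·x)·f(x) = 6·x^4 - 30·x, leaving -6·x^3 - x^2 + 33·x - 1
  leading term -6·x^3: subtract (-6)·f(x) = 30 - 6·x^3, leaving -x^2 + 33·x - 31
The degree is now < 3, so this is the remainder. Hence a · b ≡ -x^2 + 33·x - 31 in Q[x]/(f).

Final answer: a · b ≡ -x^2 + 33·x - 31 (mod f(x))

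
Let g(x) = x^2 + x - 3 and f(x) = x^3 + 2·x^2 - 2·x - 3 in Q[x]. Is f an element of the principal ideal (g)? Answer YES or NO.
In Q[x] the ideal (g) consists of all multiples of g, so f ∈ (g) iff g | f, i.e. iff the remainder of f on division by g is 0. Divide f by g (g is monic, so eliminate the leading term of the running remainder at each step):
  leading term x^3: subtract (x)·g(x) = x^3 + x^2 - 3·x, leaving x^2 + x - 3
  leading term x^2: subtract (1)·g(x) = x^2 + x - 3, leaving 0
The remainder is 0, so f(x) = g(x) · h(x) with h(x) = x + 1. Hence g | f, i.e. f ∈ (g).

Final answer: YES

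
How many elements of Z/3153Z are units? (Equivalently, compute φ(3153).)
Z/3153Z has φ(3153) = 2100 units

An element a ∈ Z/3153Z is a unit iff gcd(a, 3153) = 1, so the number of units is φ(3153). φ is multiplicative, with φ(p^e) = p^e − p^(e−1). Factorise 3153 = 3 · 1051. Then
  φ(3153) = (3 − 1) · (1051 − 1) = 2 · 1050 = 2100.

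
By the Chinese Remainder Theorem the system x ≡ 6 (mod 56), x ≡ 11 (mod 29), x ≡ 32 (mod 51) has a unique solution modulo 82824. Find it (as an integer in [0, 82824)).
The moduli 56, 29, 51 are pairwise coprime, so by the CRT there is a unique solution mod 56·29·51 = 82824.
Solve by successive substitution. Start with x ≡ 6 (mod 56).
  Combine with x ≡ 11 (mod 29): write x = 6 + 56·t and require 6 + 56·t ≡ 11 (mod 29), i.e. 56·t ≡ 11 − 6 ≡ 5 (mod 29). Since 56^(−1) ≡ 14 (mod 29) (56 ≡ 27 (mod 29)), t ≡ 14·5 ≡ 12 (mod 29). So x ≡ 6 + 56·12 = 678 (mod 1624).
  Combine with x ≡ 32 (mod 51): write x = 678 + 1624·t and require 678 + 1624·t ≡ 32 (mod 51), i.e. 1624·t ≡ 32 − 678 ≡ 17 (mod 51). Since 1624^(−1) ≡ 19 (mod 51) (1624 ≡ 43 (mod 51)), t ≡ 19·17 ≡ 17 (mod 51). So x ≡ 678 + 1624·17 = 28286 (mod 82824).
Unique solution in [0, 82824): x = 28286.

Final answer: x ≡ 28286 (mod 82824); the representative in [0, 82824) is 28286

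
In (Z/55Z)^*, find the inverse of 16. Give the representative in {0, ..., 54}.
16^(−1) ≡ 31 (mod 55)

Apply the extended Euclidean algorithm to (55, 16), tracking rows (r, s, t) with s·55 + t·16 = r. Each division r_prev = q·r_cur + r_new produces the new row as (previous row) − q·(current row):
  row A: (55, 1, 0)   [1·55 + 0·16 = 55]
  row B: (16, 0, 1)   [0·55 + 1·16 = 16]
  55 = 3·16 + 7   → row C = row A − 3·row B = (7, 1, −3)   [check: 1·55 − 3·16 = 7]
  16 = 2·7 + 2   → row D = row B − 2·row C = (2, −2, 7)   [check: −2·55 + 7·16 = 2]
  7 = 3·2 + 1   → row E = row C − 3·row D = (1, 7, −24)   [check: 7·55 − 24·16 = 1]
  2 = 2·1 + 0   → remainder 0, stop. gcd = 1 (last nonzero row E).
The gcd is 1, so 16 is invertible mod 55. The last nonzero row gives 7·55 − 24·16 = 1, so t = −24. So 16^(−1) ≡ −24 ≡ 31 (mod 55). Verify: 16 · 31 = 496 ≡ 1 (mod 55). ✓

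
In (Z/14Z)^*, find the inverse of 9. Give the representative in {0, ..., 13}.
9^(−1) ≡ 11 (mod 14)

Apply the extended Euclidean algorithm to (14, 9), tracking rows (r, s, t) with s·14 + t·9 = r. Each division r_prev = q·r_cur + r_new produces the new row as (previous row) − q·(current row):
  row A: (14, 1, 0)   [1·14 + 0·9 = 14]
  row B: (9, 0, 1)   [0·14 + 1·9 = 9]
  14 = 1·9 + 5   → row C = row A − 1·row B = (5, 1, −1)   [check: 1·14 − 1·9 = 5]
  9 = 1·5 + 4   → row D = row B − 1·row C = (4, −1, 2)   [check: −1·14 + 2·9 = 4]
  5 = 1·4 + 1   → row E = row C − 1·row D = (1, 2, −3)   [check: 2·14 − 3·9 = 1]
  4 = 4·1 + 0   → remainder 0, stop. gcd = 1 (last nonzero row E).
The gcd is 1, so 9 is invertible mod 14. The last nonzero row gives 2·14 − 3·9 = 1, so t = −3. So 9^(−1) ≡ −3 ≡ 11 (mod 14). Verify: 9 · 11 = 99 ≡ 1 (mod 14). ✓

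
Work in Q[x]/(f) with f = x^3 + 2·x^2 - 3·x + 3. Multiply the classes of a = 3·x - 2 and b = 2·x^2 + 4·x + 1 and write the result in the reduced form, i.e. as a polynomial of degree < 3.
First multiply in Q[x] without reducing: a · b = 6·x^3 + 8·x^2 - 5·x - 2. Now divide by f(x) = x^3 + 2·x^2 - 3·x + 3, eliminating the leading term at each step:
  leading term 6·x^3: subtract (6)·f(x) = 6·x^3 + 12·x^2 - 18·x + 18, leaving -4·x^2 + 13·x - 20
The degree is now < 3, so this is the remainder. Hence a · b ≡ -4·x^2 + 13·x - 20 in Q[x]/(f).

Final answer: a · b ≡ -4·x^2 + 13·x - 20 (mod f(x))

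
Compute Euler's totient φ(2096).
φ is multiplicative, with φ(p^e) = p^e − p^(e−1). Factorise 2096 = 2^4 · 131. Then
  φ(2096) = (2^4 − 2^3) · (131 − 1) = 8 · 130 = 1040.

Final answer: φ(2096) = 1040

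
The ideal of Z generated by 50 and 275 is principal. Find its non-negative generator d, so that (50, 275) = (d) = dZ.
(50, 275) = (25); d = 25

In the PID Z, (a, b) is generated by gcd(a, b). Compute gcd(275, 50) with the extended Euclidean algorithm, tracking rows (r, s, t) with s·275 + t·50 = r:
  row A: (275, 1, 0)   [1·275 + 0·50 = 275]
  row B: (50, 0, 1)   [0·275 + 1·50 = 50]
  275 = 5·50 + 25   → row C = row A − 5·row B = (25, 1, −5)   [check: 1·275 − 5·50 = 25]
  50 = 2·25 + 0   → remainder 0, stop. gcd = 25 (last nonzero row C).
So gcd(50, 275) = 25, with Bézout identity 1·275 − 5·50 = 25. Containment (⊇): the Bézout identity exhibits 25 as an element of (50, 275), giving (25) ⊆ (50, 275). Containment (⊆): since 25 | 50 and 25 | 275 (50 = 25·2, 275 = 25·11), every Z-linear combination of 50 and 275 is divisible by 25, so (50, 275) ⊆ (25). Therefore (50, 275) = (25), d = 25.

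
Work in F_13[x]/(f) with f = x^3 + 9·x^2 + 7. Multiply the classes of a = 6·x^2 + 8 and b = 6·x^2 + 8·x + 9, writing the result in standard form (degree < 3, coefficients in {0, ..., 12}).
a · b ≡ 12·x^2 + 7·x + 2 (mod f(x))

Multiply as integer polynomials: a · b = 36·x^4 + 48·x^3 + 102·x^2 + 64·x + 72. Reducing coefficients mod 13: a · b ≡ 10·x^4 + 9·x^3 + 11·x^2 + 12·x + 7. Now divide by f(x) = x^3 + 9·x^2 + 7 in F_13[x], eliminating the leading term at each step:
  leading term 10·x^4: subtract (10·x)·f(x) = 10·x^4 + 12·x^3 + 5·x, leaving 10·x^3 + 11·x^2 + 7·x + 7 (coefficients mod 13)
  leading term 10·x^3: subtract (10)·f(x) = 10·x^3 + 12·x^2 + 5, leaving 12·x^2 + 7·x + 2 (coefficients mod 13)
The degree is now < 3, so this is the remainder. Hence a · b ≡ 12·x^2 + 7·x + 2 in F_13[x]/(f).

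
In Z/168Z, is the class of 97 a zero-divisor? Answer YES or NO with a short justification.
gcd(97, 168) = 1, so 97 is a unit in Z/168Z (it has a multiplicative inverse). A unit cannot be a zero-divisor: if 97·b ≡ 0 then multiplying both sides by 97^(−1) gives b ≡ 0. So 97 is not a zero-divisor.

Final answer: NO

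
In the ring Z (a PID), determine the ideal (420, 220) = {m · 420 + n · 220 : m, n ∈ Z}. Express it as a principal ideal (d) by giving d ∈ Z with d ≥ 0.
In the PID Z, (a, b) is generated by gcd(a, b). Compute gcd(420, 220) with the extended Euclidean algorithm, tracking rows (r, s, t) with s·420 + t·220 = r:
  row A: (420, 1, 0)   [1·420 + 0·220 = 420]
  row B: (220, 0, 1)   [0·420 + 1·220 = 220]
  420 = 1·220 + 200   → row C = row A − 1·row B = (200, 1, −1)   [check: 1·420 − 1·220 = 200]
  220 = 1·200 + 20   → row D = row B − 1·row C = (20, −1, 2)   [check: −1·420 + 2·220 = 20]
  200 = 10·20 + 0   → remainder 0, stop. gcd = 20 (last nonzero row D).
So gcd(420, 220) = 20, with Bézout identity −1·420 + 2·220 = 20. Containment (⊇): the Bézout identity exhibits 20 as an element of (420, 220), giving (20) ⊆ (420, 220). Containment (⊆): since 20 | 420 and 20 | 220 (420 = 20·21, 220 = 20·11), every Z-linear combination of 420 and 220 is divisible by 20, so (420, 220) ⊆ (20). Therefore (420, 220) = (20), d = 20.

Final answer: (420, 220) = (20); d = 20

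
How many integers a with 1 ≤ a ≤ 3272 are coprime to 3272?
1632

The number of a ∈ {1, ..., 3272} with gcd(a, 3272) = 1 is by definition Euler's totient φ(3272). φ is multiplicative, with φ(p^e) = p^e − p^(e−1). Factorise 3272 = 2^3 · 409. Then
  φ(3272) = (2^3 − 2^2) · (409 − 1) = 4 · 408 = 1632.
So there are 1632 such integers.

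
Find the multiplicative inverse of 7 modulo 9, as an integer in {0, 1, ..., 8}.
7^(−1) ≡ 4 (mod 9)

Apply the extended Euclidean algorithm to (9, 7), tracking rows (r, s, t) with s·9 + t·7 = r. Each division r_prev = q·r_cur + r_new produces the new row as (previous row) − q·(current row):
  row A: (9, 1, 0)   [1·9 + 0·7 = 9]
  row B: (7, 0, 1)   [0·9 + 1·7 = 7]
  9 = 1·7 + 2   → row C = row A − 1·row B = (2, 1, −1)   [check: 1·9 − 1·7 = 2]
  7 = 3·2 + 1   → row D = row B − 3·row C = (1, −3, 4)   [check: −3·9 + 4·7 = 1]
  2 = 2·1 + 0   → remainder 0, stop. gcd = 1 (last nonzero row D).
The gcd is 1, so 7 is invertible mod 9. The last nonzero row gives −3·9 + 4·7 = 1, so t = 4. So 7^(−1) ≡ 4 (mod 9). Verify: 7 · 4 = 28 ≡ 1 (mod 9). ✓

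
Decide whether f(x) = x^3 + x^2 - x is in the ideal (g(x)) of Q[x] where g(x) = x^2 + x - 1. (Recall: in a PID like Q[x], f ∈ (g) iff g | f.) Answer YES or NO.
In Q[x] the ideal (g) consists of all multiples of g, so f ∈ (g) iff g | f, i.e. iff the remainder of f on division by g is 0. Divide f by g (g is monic, so eliminate the leading term of the running remainder at each step):
  leading term x^3: subtract (x)·g(x) = x^3 + x^2 - x, leaving 0
The remainder is 0, so f(x) = g(x) · h(x) with h(x) = x. Hence g | f, i.e. f ∈ (g).

Final answer: YES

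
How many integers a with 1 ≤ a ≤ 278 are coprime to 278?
The number of a ∈ {1, ..., 278} with gcd(a, 278) = 1 is by definition Euler's totient φ(278). φ is multiplicative, with φ(p^e) = p^e − p^(e−1). Factorise 278 = 2 · 139. Then
  φ(278) = (2 − 1) · (139 − 1) = 1 · 138 = 138.
So there are 138 such integers.

Final answer: 138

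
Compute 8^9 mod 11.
Use repeated squaring. Binary(9) = 1001. Walk through the bits of the exponent 9 left-to-right: at each bit after the leading one, square the running value, then multiply by 8 if the bit is 1 (always reducing mod 11):
  bit 1 = 1 (leading): start with 8.
  bit 2 = 0: square 8^2 = 64 ≡ 9 (mod 11).
  bit 3 = 0: square 9^2 = 81 ≡ 4 (mod 11).
  bit 4 = 1: square 4^2 = 16 ≡ 5; bit is 1, so multiply 5·8 = 40 ≡ 7 (mod 11).
Final value: 8^9 ≡ 7 (mod 11).

Final answer: 7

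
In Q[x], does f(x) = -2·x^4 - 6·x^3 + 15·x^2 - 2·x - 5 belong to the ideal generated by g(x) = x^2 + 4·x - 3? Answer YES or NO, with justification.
NO

In Q[x] the ideal (g) consists of all multiples of g, so f ∈ (g) iff g | f, i.e. iff the remainder of f on division by g is 0. Divide f by g (g is monic, so eliminate the leading term of the running remainder at each step):
  leading term -2·x^4: subtract (-2·x^2)·g(x) = -2·x^4 - 8·x^3 + 6·x^2, leaving 2·x^3 + 9·x^2 - 2·x - 5
  leading term 2·x^3: subtract (2·x)·g(x) = 2·x^3 + 8·x^2 - 6·x, leaving x^2 + 4·x - 5
  leading term x^2: subtract (1)·g(x) = x^2 + 4·x - 3, leaving -2
The remainder r(x) = -2 ≠ 0 (and deg r < deg g), so g ∤ f, i.e. f ∉ (g).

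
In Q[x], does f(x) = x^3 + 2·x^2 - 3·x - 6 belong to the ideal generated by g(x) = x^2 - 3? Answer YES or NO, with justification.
YES

In Q[x] the ideal (g) consists of all multiples of g, so f ∈ (g) iff g | f, i.e. iff the remainder of f on division by g is 0. Divide f by g (g is monic, so eliminate the leading term of the running remainder at each step):
  leading term x^3: subtract (x)·g(x) = x^3 - 3·x, leaving 2·x^2 - 6
  leading term 2·x^2: subtract (2)·g(x) = 2·x^2 - 6, leaving 0
The remainder is 0, so f(x) = g(x) · h(x) with h(x) = x + 2. Hence g | f, i.e. f ∈ (g).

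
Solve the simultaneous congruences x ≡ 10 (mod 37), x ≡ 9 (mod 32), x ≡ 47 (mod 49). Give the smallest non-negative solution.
x ≡ 32681 (mod 58016); the representative in [0, 58016) is 32681

The moduli 37, 32, 49 are pairwise coprime, so by the CRT there is a unique solution mod 37·32·49 = 58016.
Solve by successive substitution. Start with x ≡ 10 (mod 37).
  Combine with x ≡ 9 (mod 32): write x = 10 + 37·t and require 10 + 37·t ≡ 9 (mod 32), i.e. 37·t ≡ 9 − 10 ≡ 31 (mod 32). Since 37^(−1) ≡ 13 (mod 32) (37 ≡ 5 (mod 32)), t ≡ 13·31 ≡ 19 (mod 32). So x ≡ 10 + 37·19 = 713 (mod 1184).
  Combine with x ≡ 47 (mod 49): write x = 713 + 1184·t and require 713 + 1184·t ≡ 47 (mod 49), i.e. 1184·t ≡ 47 − 713 ≡ 20 (mod 49). Since 1184^(−1) ≡ 43 (mod 49) (1184 ≡ 8 (mod 49)), t ≡ 43·20 ≡ 27 (mod 49). So x ≡ 713 + 1184·27 = 32681 (mod 58016).
Unique solution in [0, 58016): x = 32681.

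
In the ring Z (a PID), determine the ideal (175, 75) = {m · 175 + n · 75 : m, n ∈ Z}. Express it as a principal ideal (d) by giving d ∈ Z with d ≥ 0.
(175, 75) = (25); d = 25

In the PID Z, (a, b) is generated by gcd(a, b). Compute gcd(175, 75) with the extended Euclidean algorithm, tracking rows (r, s, t) with s·175 + t·75 = r:
  row A: (175, 1, 0)   [1·175 + 0·75 = 175]
  row B: (75, 0, 1)   [0·175 + 1·75 = 75]
  175 = 2·75 + 25   → row C = row A − 2·row B = (25, 1, −2)   [check: 1·175 − 2·75 = 25]
  75 = 3·25 + 0   → remainder 0, stop. gcd = 25 (last nonzero row C).
So gcd(175, 75) = 25, with Bézout identity 1·175 − 2·75 = 25. Containment (⊇): the Bézout identity exhibits 25 as an element of (175, 75), giving (25) ⊆ (175, 75). Containment (⊆): since 25 | 175 and 25 | 75 (175 = 25·7, 75 = 25·3), every Z-linear combination of 175 and 75 is divisible by 25, so (175, 75) ⊆ (25). Therefore (175, 75) = (25), d = 25.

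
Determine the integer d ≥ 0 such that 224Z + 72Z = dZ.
In the PID Z, (a, b) is generated by gcd(a, b). Compute gcd(224, 72) with the extended Euclidean algorithm, tracking rows (r, s, t) with s·224 + t·72 = r:
  row A: (224, 1, 0)   [1·224 + 0·72 = 224]
  row B: (72, 0, 1)   [0·224 + 1·72 = 72]
  224 = 3·72 + 8   → row C = row A − 3·row B = (8, 1, −3)   [check: 1·224 − 3·72 = 8]
  72 = 9·8 + 0   → remainder 0, stop. gcd = 8 (last nonzero row C).
So gcd(224, 72) = 8, with Bézout identity 1·224 − 3·72 = 8. Containment (⊇): the Bézout identity exhibits 8 as an element of (224, 72), giving (8) ⊆ (224, 72). Containment (⊆): since 8 | 224 and 8 | 72 (224 = 8·28, 72 = 8·9), every Z-linear combination of 224 and 72 is divisible by 8, so (224, 72) ⊆ (8). Therefore (224, 72) = (8), d = 8.

Final answer: (224, 72) = (8); d = 8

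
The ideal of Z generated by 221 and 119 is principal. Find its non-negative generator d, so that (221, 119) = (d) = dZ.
(221, 119) = (17); d = 17

In the PID Z, (a, b) is generated by gcd(a, b). Compute gcd(221, 119) with the extended Euclidean algorithm, tracking rows (r, s, t) with s·221 + t·119 = r:
  row A: (221, 1, 0)   [1·221 + 0·119 = 221]
  row B: (119, 0, 1)   [0·221 + 1·119 = 119]
  221 = 1·119 + 102   → row C = row A − 1·row B = (102, 1, −1)   [check: 1·221 − 1·119 = 102]
  119 = 1·102 + 17   → row D = row B − 1·row C = (17, −1, 2)   [check: −1·221 + 2·119 = 17]
  102 = 6·17 + 0   → remainder 0, stop. gcd = 17 (last nonzero row D).
So gcd(221, 119) = 17, with Bézout identity −1·221 + 2·119 = 17. Containment (⊇): the Bézout identity exhibits 17 as an element of (221, 119), giving (17) ⊆ (221, 119). Containment (⊆): since 17 | 221 and 17 | 119 (221 = 17·13, 119 = 17·7), every Z-linear combination of 221 and 119 is divisible by 17, so (221, 119) ⊆ (17). Therefore (221, 119) = (17), d = 17.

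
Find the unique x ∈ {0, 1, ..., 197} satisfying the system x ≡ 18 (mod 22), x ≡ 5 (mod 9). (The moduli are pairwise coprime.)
x ≡ 194 (mod 198); the representative in [0, 198) is 194

The moduli 22, 9 are pairwise coprime, so by the CRT there is a unique solution mod 22·9 = 198.
Solve by successive substitution. Start with x ≡ 18 (mod 22).
  Combine with x ≡ 5 (mod 9): write x = 18 + 22·t and require 18 + 22·t ≡ 5 (mod 9), i.e. 22·t ≡ 5 − 18 ≡ 5 (mod 9). Since 22^(−1) ≡ 7 (mod 9) (22 ≡ 4 (mod 9)), t ≡ 7·5 ≡ 8 (mod 9). So x ≡ 18 + 22·8 = 194 (mod 198).
Unique solution in [0, 198): x = 194.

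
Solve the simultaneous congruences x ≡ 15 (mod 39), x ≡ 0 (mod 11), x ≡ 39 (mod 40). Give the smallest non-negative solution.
x ≡ 9999 (mod 17160); the representative in [0, 17160) is 9999

The moduli 39, 11, 40 are pairwise coprime, so by the CRT there is a unique solution mod 39·11·40 = 17160.
Solve by successive substitution. Start with x ≡ 15 (mod 39).
  Combine with x ≡ 0 (mod 11): write x = 15 + 39·t and require 15 + 39·t ≡ 0 (mod 11), i.e. 39·t ≡ 0 − 15 ≡ 7 (mod 11). Since 39^(−1) ≡ 2 (mod 11) (39 ≡ 6 (mod 11)), t ≡ 2·7 ≡ 3 (mod 11). So x ≡ 15 + 39·3 = 132 (mod 429).
  Combine with x ≡ 39 (mod 40): write x = 132 + 429·t and require 132 + 429·t ≡ 39 (mod 40), i.e. 429·t ≡ 39 − 132 ≡ 27 (mod 40). Since 429^(−1) ≡ 29 (mod 40) (429 ≡ 29 (mod 40)), t ≡ 29·27 ≡ 23 (mod 40). So x ≡ 132 + 429·23 = 9999 (mod 17160).
Unique solution in [0, 17160): x = 9999.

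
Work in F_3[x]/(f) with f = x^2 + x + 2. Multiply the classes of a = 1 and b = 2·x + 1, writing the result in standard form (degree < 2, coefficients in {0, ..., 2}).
Multiply as integer polynomials: a · b = 2·x + 1. Reducing coefficients mod 3: a · b ≡ 2·x + 1. This already has degree < 2, so no reduction by f is needed. Hence a · b ≡ 2·x + 1 in F_3[x]/(f).

Final answer: a · b ≡ 2·x + 1 (mod f(x))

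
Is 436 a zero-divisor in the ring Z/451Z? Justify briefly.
NO

gcd(436, 451) = 1, so 436 is a unit in Z/451Z (it has a multiplicative inverse). A unit cannot be a zero-divisor: if 436·b ≡ 0 then multiplying both sides by 436^(−1) gives b ≡ 0. So 436 is not a zero-divisor.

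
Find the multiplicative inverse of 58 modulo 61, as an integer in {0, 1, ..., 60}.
Apply the extended Euclidean algorithm to (61, 58), tracking rows (r, s, t) with s·61 + t·58 = r. Each division r_prev = q·r_cur + r_new produces the new row as (previous row) − q·(current row):
  row A: (61, 1, 0)   [1·61 + 0·58 = 61]
  row B: (58, 0, 1)   [0·61 + 1·58 = 58]
  61 = 1·58 + 3   → row C = row A − 1·row B = (3, 1, −1)   [check: 1·61 − 1·58 = 3]
  58 = 19·3 + 1   → row D = row B − 19·row C = (1, −19, 20)   [check: −19·61 + 20·58 = 1]
  3 = 3·1 + 0   → remainder 0, stop. gcd = 1 (last nonzero row D).
The gcd is 1, so 58 is invertible mod 61. The last nonzero row gives −19·61 + 20·58 = 1, so t = 20. So 58^(−1) ≡ 20 (mod 61). Verify: 58 · 20 = 1160 ≡ 1 (mod 61). ✓

Final answer: 58^(−1) ≡ 20 (mod 61)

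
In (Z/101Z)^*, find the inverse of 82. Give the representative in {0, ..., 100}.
Apply the extended Euclidean algorithm to (101, 82), tracking rows (r, s, t) with s·101 + t·82 = r. Each division r_prev = q·r_cur + r_new produces the new row as (previous row) − q·(current row):
  row A: (101, 1, 0)   [1·101 + 0·82 = 101]
  row B: (82, 0, 1)   [0·101 + 1·82 = 82]
  101 = 1·82 + 19   → row C = row A − 1·row B = (19, 1, −1)   [check: 1·101 − 1·82 = 19]
  82 = 4·19 + 6   → row D = row B − 4·row C = (6, −4, 5)   [check: −4·101 + 5·82 = 6]
  19 = 3·6 + 1   → row E = row C − 3·row D = (1, 13, −16)   [check: 13·101 − 16·82 = 1]
  6 = 6·1 + 0   → remainder 0, stop. gcd = 1 (last nonzero row E).
The gcd is 1, so 82 is invertible mod 101. The last nonzero row gives 13·101 − 16·82 = 1, so t = −16. So 82^(−1) ≡ −16 ≡ 85 (mod 101). Verify: 82 · 85 = 6970 ≡ 1 (mod 101). ✓

Final answer: 82^(−1) ≡ 85 (mod 101)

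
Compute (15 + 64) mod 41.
38

Reduce the summands first: 64 ≡ 23 (mod 41), so 15 + 64 ≡ 15 + 23 (mod 41). 15 + 23 = 38; 38 = 0·41 + 38, so (15 + 64) mod 41 = 38.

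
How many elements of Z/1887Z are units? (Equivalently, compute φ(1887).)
Z/1887Z has φ(1887) = 1152 units

An element a ∈ Z/1887Z is a unit iff gcd(a, 1887) = 1, so the number of units is φ(1887). φ is multiplicative, with φ(p^e) = p^e − p^(e−1). Factorise 1887 = 3 · 17 · 37. Then
  φ(1887) = (3 − 1) · (17 − 1) · (37 − 1) = 2 · 16 · 36 = 1152.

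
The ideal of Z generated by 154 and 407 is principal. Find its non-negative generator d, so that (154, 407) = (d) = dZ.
In the PID Z, (a, b) is generated by gcd(a, b). Compute gcd(407, 154) with the extended Euclidean algorithm, tracking rows (r, s, t) with s·407 + t·154 = r:
  row A: (407, 1, 0)   [1·407 + 0·154 = 407]
  row B: (154, 0, 1)   [0·407 + 1·154 = 154]
  407 = 2·154 + 99   → row C = row A − 2·row B = (99, 1, −2)   [check: 1·407 − 2·154 = 99]
  154 = 1·99 + 55   → row D = row B − 1·row C = (55, −1, 3)   [check: −1·407 + 3·154 = 55]
  99 = 1·55 + 44   → row E = row C − 1·row D = (44, 2, −5)   [check: 2·407 − 5·154 = 44]
  55 = 1·44 + 11   → row F = row D − 1·row E = (11, −3, 8)   [check: −3·407 + 8·154 = 11]
  44 = 4·11 + 0   → remainder 0, stop. gcd = 11 (last nonzero row F).
So gcd(154, 407) = 11, with Bézout identity −3·407 + 8·154 = 11. Containment (⊇): the Bézout identity exhibits 11 as an element of (154, 407), giving (11) ⊆ (154, 407). Containment (⊆): since 11 | 154 and 11 | 407 (154 = 11·14, 407 = 11·37), every Z-linear combination of 154 and 407 is divisible by 11, so (154, 407) ⊆ (11). Therefore (154, 407) = (11), d = 11.

Final answer: (154, 407) = (11); d = 11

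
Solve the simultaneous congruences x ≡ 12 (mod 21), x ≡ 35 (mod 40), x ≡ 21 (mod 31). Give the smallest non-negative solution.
The moduli 21, 40, 31 are pairwise coprime, so by the CRT there is a unique solution mod 21·40·31 = 26040.
Solve by successive substitution. Start with x ≡ 12 (mod 21).
  Combine with x ≡ 35 (mod 40): write x = 12 + 21·t and require 12 + 21·t ≡ 35 (mod 40), i.e. 21·t ≡ 35 − 12 ≡ 23 (mod 40). Since 21^(−1) ≡ 21 (mod 40), t ≡ 21·23 ≡ 3 (mod 40). So x ≡ 12 + 21·3 = 75 (mod 840).
  Combine with x ≡ 21 (mod 31): write x = 75 + 840·t and require 75 + 840·t ≡ 21 (mod 31), i.e. 840·t ≡ 21 − 75 ≡ 8 (mod 31). Since 840^(−1) ≡ 21 (mod 31) (840 ≡ 3 (mod 31)), t ≡ 21·8 ≡ 13 (mod 31). So x ≡ 75 + 840·13 = 10995 (mod 26040).
Unique solution in [0, 26040): x = 10995.

Final answer: x ≡ 10995 (mod 26040); the representative in [0, 26040) is 10995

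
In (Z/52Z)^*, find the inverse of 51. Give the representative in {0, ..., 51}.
51^(−1) ≡ 51 (mod 52)

Apply the extended Euclidean algorithm to (52, 51), tracking rows (r, s, t) with s·52 + t·51 = r. Each division r_prev = q·r_cur + r_new produces the new row as (previous row) − q·(current row):
  row A: (52, 1, 0)   [1·52 + 0·51 = 52]
  row B: (51, 0, 1)   [0·52 + 1·51 = 51]
  52 = 1·51 + 1   → row C = row A − 1·row B = (1, 1, −1)   [check: 1·52 − 1·51 = 1]
  51 = 51·1 + 0   → remainder 0, stop. gcd = 1 (last nonzero row C).
The gcd is 1, so 51 is invertible mod 52. The last nonzero row gives 1·52 − 1·51 = 1, so t = −1. So 51^(−1) ≡ −1 ≡ 51 (mod 52). Verify: 51 · 51 = 2601 ≡ 1 (mod 52). ✓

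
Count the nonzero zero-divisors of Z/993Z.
In Z/993Z each nonzero element is either a unit (gcd with 993 is 1) or a zero-divisor (gcd > 1). The number of units is φ(993): factorise 993 = 3 · 331, so φ(993) = (3 − 1) · (331 − 1) = 2 · 330 = 660. The nonzero elements number 993 − 1 = 992. Hence the nonzero zero-divisors number 992 − 660 = 332.

Final answer: Z/993Z has 332 nonzero zero-divisors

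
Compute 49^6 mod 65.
1

Use repeated squaring. Binary(6) = 110. Walk through the bits of the exponent 6 left-to-right: at each bit after the leading one, square the running value, then multiply by 49 if the bit is 1 (always reducing mod 65):
  bit 1 = 1 (leading): start with 49.
  bit 2 = 1: square 49^2 = 2401 ≡ 61; bit is 1, so multiply 61·49 = 2989 ≡ 64 (mod 65).
  bit 3 = 0: square 64^2 = 4096 ≡ 1 (mod 65).
Final value: 49^6 ≡ 1 (mod 65).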